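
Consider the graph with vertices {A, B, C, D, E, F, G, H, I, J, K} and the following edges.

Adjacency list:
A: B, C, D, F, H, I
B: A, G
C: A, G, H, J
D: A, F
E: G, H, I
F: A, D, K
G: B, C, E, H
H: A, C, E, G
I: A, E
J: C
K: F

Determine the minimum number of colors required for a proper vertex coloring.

A, C, H form a triangle, so at least 3 colors are needed.
A valid assignment using 3 colors: A=red, B=blue, C=green, D=green, E=green, F=blue, G=red, H=blue, I=blue, J=red, K=red. Every edge joins two different colors.

3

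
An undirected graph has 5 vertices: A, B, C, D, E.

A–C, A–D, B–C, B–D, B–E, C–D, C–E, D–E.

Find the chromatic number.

4

B, C, D, E are mutually adjacent (a clique of size 4), so at least 4 colors are needed.
4 colors suffice: color 1 → {D}; color 2 → {C}; color 3 → {A, E}; color 4 → {B}. No two adjacent vertices share a color.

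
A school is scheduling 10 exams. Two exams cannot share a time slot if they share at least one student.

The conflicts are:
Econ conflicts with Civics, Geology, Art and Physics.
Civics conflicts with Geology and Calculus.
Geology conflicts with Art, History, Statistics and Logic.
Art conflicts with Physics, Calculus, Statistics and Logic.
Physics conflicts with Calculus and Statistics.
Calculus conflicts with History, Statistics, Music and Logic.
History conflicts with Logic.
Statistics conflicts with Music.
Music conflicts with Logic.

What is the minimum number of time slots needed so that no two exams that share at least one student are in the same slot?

Art, Physics, Calculus, Statistics pairwise conflict, so at least 4 time slots are needed.
4 time slots suffice: time slot 1 → {Geology, Calculus}; time slot 2 → {Civics, Art, History, Music}; time slot 3 → {Econ, Statistics, Logic}; time slot 4 → {Physics}. Each listed conflict is separated.

4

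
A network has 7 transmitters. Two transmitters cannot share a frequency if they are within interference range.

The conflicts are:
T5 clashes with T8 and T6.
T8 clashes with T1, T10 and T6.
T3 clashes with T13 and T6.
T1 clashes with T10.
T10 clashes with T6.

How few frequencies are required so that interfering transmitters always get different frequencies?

T5, T8, T6 all conflict with each other, so at least 3 frequencies are needed.
A valid assignment using 3 frequencies: T5=3, T8=2, T3=2, T1=1, T10=3, T13=1, T6=1. No two conflicting transmitters share a frequency.

3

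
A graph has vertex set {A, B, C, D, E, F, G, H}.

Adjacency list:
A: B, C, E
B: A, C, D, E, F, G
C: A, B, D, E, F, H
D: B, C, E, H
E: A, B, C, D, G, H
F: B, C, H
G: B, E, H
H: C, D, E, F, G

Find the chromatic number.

C, D, E, H form a clique, so at least 4 colors are needed.
A valid assignment using 4 colors: A=yellow, B=blue, C=red, D=yellow, E=green, F=green, G=red, H=blue. Each edge has distinct colors on its endpoints.

4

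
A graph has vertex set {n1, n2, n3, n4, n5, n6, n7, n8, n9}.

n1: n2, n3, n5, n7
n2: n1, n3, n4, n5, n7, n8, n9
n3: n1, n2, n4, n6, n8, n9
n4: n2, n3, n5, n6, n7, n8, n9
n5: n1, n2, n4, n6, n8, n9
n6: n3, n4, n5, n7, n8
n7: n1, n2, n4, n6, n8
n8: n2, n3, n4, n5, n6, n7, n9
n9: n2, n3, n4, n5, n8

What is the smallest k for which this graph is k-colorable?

n2, n4, n5, n8, n9 form a clique, so at least 5 colors are needed.
5 colors suffice: color 1 → {n1, n8}; color 2 → {n2, n6}; color 3 → {n4}; color 4 → {n3, n5, n7}; color 5 → {n9}. Each edge has distinct colors on its endpoints.

5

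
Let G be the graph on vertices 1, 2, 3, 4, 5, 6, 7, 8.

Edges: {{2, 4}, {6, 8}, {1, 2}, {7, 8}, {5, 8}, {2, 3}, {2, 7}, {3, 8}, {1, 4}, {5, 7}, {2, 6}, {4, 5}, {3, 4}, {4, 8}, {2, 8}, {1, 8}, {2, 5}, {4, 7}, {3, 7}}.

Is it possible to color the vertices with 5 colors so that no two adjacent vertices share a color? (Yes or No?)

Yes

The chromatic number is 5. 2, 3, 4, 7, 8 are mutually adjacent (a clique of size 5), so at least 5 colors are needed.
5 colors suffice: 1=d, 2=a, 3=e, 4=c, 5=e, 6=c, 7=d, 8=b.
That is already a proper 5-coloring.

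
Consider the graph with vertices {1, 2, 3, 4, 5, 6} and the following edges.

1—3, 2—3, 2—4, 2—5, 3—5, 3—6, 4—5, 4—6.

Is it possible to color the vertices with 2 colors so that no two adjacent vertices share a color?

2, 4, 5 are pairwise adjacent, so at least 3 colors are needed.
So 2 colors are not enough.

No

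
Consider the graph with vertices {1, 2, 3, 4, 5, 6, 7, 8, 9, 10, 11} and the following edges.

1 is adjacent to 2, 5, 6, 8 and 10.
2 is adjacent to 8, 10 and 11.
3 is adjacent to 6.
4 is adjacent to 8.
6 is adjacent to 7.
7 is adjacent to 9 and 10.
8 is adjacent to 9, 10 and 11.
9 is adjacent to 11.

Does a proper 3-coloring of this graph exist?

1, 2, 8, 10 are mutually adjacent (a clique of size 4), so at least 4 colors are needed.
So 3 colors are not enough.

No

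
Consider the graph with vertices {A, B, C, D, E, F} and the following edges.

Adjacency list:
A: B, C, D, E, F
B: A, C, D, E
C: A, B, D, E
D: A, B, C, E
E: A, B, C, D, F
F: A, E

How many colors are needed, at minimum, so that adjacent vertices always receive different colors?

A, B, C, D, E are pairwise adjacent (a clique of size 5), so at least 5 colors are needed.
5 colors suffice: color 1 → {E}; color 2 → {A}; color 3 → {D, F}; color 4 → {B}; color 5 → {C}. Each edge has distinct colors on its endpoints.

5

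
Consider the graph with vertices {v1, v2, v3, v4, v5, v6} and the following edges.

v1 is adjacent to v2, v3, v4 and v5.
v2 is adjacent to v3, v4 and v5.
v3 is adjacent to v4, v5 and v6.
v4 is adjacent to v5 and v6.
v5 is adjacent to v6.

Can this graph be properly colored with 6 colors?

Yes

The chromatic number is 5. v1, v2, v3, v4, v5 are mutually adjacent (a clique of size 5), so at least 5 colors are needed.
One proper 5-coloring: v1=4, v2=5, v3=3, v4=1, v5=2, v6=4.
Since 6 ≥ 5, a proper 6-coloring certainly exists.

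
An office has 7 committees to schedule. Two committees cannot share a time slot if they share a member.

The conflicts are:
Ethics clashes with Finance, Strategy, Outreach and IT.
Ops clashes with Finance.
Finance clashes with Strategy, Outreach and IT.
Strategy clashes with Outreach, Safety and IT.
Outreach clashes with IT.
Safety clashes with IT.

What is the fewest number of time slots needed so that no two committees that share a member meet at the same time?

Ethics, Finance, Strategy, Outreach, IT pairwise conflict, so at least 5 time slots are needed.
5 time slots suffice: Ethics=5, Ops=1, Finance=3, Strategy=1, Outreach=4, Safety=3, IT=2. Every pair that conflicts lands in different time slots.

5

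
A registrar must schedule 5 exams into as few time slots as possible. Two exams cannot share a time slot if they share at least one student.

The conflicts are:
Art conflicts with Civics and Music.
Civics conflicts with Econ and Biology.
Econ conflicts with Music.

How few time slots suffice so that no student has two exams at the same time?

Civics and Biology conflict, so at least 2 time slots are needed.
Using 2 time slots: Art=2, Civics=1, Econ=2, Biology=2, Music=1. No two conflicting exams share a time slot.

2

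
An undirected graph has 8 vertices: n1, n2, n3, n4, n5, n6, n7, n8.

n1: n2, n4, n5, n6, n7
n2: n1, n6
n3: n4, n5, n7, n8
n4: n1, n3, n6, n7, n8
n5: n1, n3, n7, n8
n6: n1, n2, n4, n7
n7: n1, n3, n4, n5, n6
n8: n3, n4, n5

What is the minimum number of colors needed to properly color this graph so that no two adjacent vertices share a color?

4

n1, n4, n6, n7 are pairwise adjacent (a clique of size 4), so at least 4 colors are needed.
4 colors suffice: color 1 → {n2, n7, n8}; color 2 → {n1, n3}; color 3 → {n4, n5}; color 4 → {n6}. No two adjacent vertices share a color.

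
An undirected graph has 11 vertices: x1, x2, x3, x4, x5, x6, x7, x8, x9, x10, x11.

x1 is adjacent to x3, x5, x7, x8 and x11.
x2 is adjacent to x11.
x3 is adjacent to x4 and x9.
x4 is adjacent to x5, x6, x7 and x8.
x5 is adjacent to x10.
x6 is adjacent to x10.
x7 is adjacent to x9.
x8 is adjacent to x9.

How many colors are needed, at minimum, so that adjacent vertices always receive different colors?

x2 and x11 are adjacent, so at least 2 colors are needed.
One proper 2-coloring: x1=1, x2=1, x3=2, x4=1, x5=2, x6=2, x7=2, x8=2, x9=1, x10=1, x11=2. No two adjacent vertices share a color.

2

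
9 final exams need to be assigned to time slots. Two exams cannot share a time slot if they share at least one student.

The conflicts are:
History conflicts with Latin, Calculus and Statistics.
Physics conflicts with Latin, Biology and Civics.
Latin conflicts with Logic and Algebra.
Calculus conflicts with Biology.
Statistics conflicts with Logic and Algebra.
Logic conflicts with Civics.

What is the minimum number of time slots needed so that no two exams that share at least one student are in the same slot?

3

The cycle History-Latin-Physics-Biology-Calculus-History has odd length 5, so it cannot be 2-colored; at least 3 time slots are needed.
3 time slots suffice: time slot 1 → {Latin, Statistics, Biology, Civics}; time slot 2 → {History, Physics, Logic, Algebra}; time slot 3 → {Calculus}. Each listed conflict is separated.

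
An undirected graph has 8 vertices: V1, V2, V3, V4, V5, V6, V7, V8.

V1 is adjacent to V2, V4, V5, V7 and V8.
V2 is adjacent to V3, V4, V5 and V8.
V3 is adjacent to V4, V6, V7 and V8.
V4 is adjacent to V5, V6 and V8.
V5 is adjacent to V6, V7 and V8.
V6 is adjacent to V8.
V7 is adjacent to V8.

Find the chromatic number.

5

V1, V2, V4, V5, V8 are pairwise adjacent (a clique of size 5), so at least 5 colors are needed.
5 colors suffice: color 1 → {V8}; color 2 → {V3, V5}; color 3 → {V4, V7}; color 4 → {V2, V6}; color 5 → {V1}. Every edge joins two different colors.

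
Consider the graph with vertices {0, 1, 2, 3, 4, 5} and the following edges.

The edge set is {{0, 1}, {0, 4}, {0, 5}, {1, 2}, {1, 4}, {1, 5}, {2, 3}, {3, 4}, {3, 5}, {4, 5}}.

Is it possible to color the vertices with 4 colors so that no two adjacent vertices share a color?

Yes

The chromatic number is 4. 0, 1, 4, 5 are mutually adjacent (a clique of size 4), so at least 4 colors are needed.
4 colors suffice: 0=yellow, 1=green, 2=red, 3=green, 4=red, 5=blue.
That is already a proper 4-coloring.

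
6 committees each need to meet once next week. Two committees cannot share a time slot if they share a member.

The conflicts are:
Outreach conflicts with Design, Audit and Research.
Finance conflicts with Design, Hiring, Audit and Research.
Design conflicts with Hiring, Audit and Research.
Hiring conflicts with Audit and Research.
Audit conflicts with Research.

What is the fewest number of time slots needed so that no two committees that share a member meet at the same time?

Finance, Design, Hiring, Audit, Research are mutually in conflict, so at least 5 time slots are needed.
5 time slots suffice: time slot 1 → {Design}; time slot 2 → {Audit}; time slot 3 → {Research}; time slot 4 → {Outreach, Finance}; time slot 5 → {Hiring}. No two conflicting committees share a time slot.

5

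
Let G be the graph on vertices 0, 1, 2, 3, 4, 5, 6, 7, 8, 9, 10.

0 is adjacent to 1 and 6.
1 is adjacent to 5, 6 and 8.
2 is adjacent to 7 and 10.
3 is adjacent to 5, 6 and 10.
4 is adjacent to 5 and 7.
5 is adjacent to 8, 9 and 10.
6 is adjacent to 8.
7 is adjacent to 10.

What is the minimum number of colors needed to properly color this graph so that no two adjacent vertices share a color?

1, 5, 8 form a triangle, so at least 3 colors are needed.
3 colors suffice: color red → {5, 6, 7}; color blue → {1, 4, 9, 10}; color green → {0, 2, 3, 8}. No two adjacent vertices share a color.

3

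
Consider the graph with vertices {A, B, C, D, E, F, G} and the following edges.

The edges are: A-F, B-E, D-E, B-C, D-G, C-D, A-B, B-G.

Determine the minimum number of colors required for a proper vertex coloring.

2

A and B are adjacent, so at least 2 colors are needed.
2 colors suffice: color red → {B, D, F}; color blue → {A, C, E, G}. Every edge joins two different colors.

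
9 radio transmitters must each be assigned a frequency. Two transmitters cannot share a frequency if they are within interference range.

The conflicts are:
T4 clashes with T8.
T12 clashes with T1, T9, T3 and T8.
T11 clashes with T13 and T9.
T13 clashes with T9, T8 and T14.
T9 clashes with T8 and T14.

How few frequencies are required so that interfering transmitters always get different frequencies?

T12, T9, T8 are mutually in conflict, so at least 3 frequencies are needed.
3 frequencies suffice: frequency 1 → {T4, T1, T9, T3}; frequency 2 → {T12, T13}; frequency 3 → {T11, T8, T14}. Every pair that conflicts lands in different frequencies.

3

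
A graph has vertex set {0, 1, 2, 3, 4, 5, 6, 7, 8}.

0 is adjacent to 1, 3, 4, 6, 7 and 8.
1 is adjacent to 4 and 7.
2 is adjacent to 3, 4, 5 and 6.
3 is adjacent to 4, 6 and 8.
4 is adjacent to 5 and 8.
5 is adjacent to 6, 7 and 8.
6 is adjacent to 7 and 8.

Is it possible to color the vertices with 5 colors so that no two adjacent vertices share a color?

The chromatic number is 4. 0, 3, 4, 8 are mutually adjacent (a clique of size 4), so at least 4 colors are needed.
4 colors suffice: color a → {0, 5}; color b → {4, 6}; color c → {3, 7}; color d → {1, 2, 8}.
Since 5 ≥ 4, a proper 5-coloring certainly exists.

Yes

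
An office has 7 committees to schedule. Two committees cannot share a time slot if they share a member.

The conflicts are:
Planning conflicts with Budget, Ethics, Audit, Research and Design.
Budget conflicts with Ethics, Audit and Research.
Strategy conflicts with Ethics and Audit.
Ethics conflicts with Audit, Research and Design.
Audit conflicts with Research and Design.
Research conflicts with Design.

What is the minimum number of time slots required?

5

Planning, Ethics, Audit, Research, Design all conflict with each other, so at least 5 time slots are needed.
5 time slots suffice: Planning=4, Budget=5, Strategy=3, Ethics=2, Audit=1, Research=3, Design=5. Each listed conflict is separated.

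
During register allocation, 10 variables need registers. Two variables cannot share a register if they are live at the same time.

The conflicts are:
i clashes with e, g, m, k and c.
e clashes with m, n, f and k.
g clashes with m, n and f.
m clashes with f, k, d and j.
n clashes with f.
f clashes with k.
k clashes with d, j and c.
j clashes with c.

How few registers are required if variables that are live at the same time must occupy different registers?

e, m, f, k all conflict with each other, so at least 4 registers are needed.
4 registers suffice: register 1 → {m, n, c}; register 2 → {g, k}; register 3 → {e, d, j}; register 4 → {i, f}. No two conflicting variables share a register.

4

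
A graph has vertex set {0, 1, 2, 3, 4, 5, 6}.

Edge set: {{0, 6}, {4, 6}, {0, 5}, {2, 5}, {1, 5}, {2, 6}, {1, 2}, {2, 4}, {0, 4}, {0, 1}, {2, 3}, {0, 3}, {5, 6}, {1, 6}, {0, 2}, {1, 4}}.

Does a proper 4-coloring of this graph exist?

0, 1, 2, 4, 6 are mutually adjacent (a clique of size 5), so at least 5 colors are needed.
So 4 colors are not enough.

No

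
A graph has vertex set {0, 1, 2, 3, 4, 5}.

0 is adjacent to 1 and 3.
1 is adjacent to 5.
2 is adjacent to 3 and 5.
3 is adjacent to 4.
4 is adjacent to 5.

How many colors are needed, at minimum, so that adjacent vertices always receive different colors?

3

The cycle 2-3-0-1-5-2 has odd length 5, so it cannot be 2-colored; at least 3 colors are needed.
One proper 3-coloring: 0=b, 1=c, 2=b, 3=a, 4=b, 5=a. No two adjacent vertices share a color.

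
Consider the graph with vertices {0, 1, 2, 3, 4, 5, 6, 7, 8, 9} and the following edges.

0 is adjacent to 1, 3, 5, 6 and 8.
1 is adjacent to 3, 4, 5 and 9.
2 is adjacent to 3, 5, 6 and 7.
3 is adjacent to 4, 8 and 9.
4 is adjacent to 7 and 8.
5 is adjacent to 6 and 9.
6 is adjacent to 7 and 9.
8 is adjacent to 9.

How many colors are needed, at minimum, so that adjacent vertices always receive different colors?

2, 6, 7 are mutually adjacent, so at least 3 colors are needed.
3 colors suffice: color red → {3, 5, 7}; color blue → {1, 6, 8}; color green → {0, 2, 4, 9}. No two adjacent vertices share a color.

3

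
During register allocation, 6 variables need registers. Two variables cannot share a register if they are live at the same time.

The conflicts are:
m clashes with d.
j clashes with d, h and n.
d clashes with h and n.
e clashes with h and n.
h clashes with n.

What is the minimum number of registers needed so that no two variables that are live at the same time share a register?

j, d, h, n pairwise conflict, so at least 4 registers are needed.
Using 4 registers: m=1, j=4, d=3, e=3, h=2, n=1. Each listed conflict is separated.

4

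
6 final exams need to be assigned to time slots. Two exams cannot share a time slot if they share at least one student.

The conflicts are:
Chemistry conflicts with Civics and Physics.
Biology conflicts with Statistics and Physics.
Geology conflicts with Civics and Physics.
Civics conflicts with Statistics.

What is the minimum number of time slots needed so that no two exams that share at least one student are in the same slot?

The cycle Physics-Geology-Civics-Statistics-Biology-Physics has odd length 5, so it cannot be 2-colored; at least 3 time slots are needed.
3 time slots suffice: Chemistry=2, Biology=2, Geology=2, Civics=1, Statistics=3, Physics=1. Each listed conflict is separated.

3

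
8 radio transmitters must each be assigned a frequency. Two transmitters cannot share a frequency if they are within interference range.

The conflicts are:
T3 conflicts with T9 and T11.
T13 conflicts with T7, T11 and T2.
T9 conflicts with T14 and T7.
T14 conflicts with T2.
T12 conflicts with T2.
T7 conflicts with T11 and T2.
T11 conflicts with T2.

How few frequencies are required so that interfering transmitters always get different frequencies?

4

T13, T7, T11, T2 pairwise conflict, so at least 4 frequencies are needed.
A valid assignment using 4 frequencies: T3=2, T13=4, T9=1, T14=2, T12=2, T7=2, T11=3, T2=1. No two conflicting transmitters share a frequency.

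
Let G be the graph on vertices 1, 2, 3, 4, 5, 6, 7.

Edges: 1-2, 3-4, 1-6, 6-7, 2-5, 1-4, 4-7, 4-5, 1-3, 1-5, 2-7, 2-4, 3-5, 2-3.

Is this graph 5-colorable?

Yes

The chromatic number is 5. 1, 2, 3, 4, 5 are pairwise adjacent (a clique of size 5), so at least 5 colors are needed.
A valid assignment using 5 colors: 1=c, 2=b, 3=d, 4=a, 5=e, 6=a, 7=c.
That is already a proper 5-coloring.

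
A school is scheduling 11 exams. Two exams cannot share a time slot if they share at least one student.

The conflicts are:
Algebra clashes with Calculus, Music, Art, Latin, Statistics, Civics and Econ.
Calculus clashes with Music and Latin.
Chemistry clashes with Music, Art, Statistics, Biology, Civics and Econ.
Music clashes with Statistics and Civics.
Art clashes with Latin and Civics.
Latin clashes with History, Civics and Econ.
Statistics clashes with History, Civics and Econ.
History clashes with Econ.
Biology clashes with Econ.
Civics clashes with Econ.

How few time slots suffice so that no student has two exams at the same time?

Algebra, Latin, Civics, Econ pairwise conflict, so at least 4 time slots are needed.
4 time slots suffice: Algebra=3, Calculus=2, Chemistry=3, Music=1, Art=1, Latin=4, Statistics=4, History=2, Biology=2, Civics=2, Econ=1. Each listed conflict is separated.

4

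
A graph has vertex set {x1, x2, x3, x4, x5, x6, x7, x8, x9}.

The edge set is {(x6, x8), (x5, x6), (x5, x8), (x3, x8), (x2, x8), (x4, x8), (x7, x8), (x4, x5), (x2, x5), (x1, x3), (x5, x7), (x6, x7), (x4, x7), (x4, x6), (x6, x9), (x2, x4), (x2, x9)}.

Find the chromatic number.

x4, x5, x6, x7, x8 are mutually adjacent (a clique of size 5), so at least 5 colors are needed.
One proper 5-coloring: x1=R, x2=G, x3=B, x4=Y, x5=B, x6=G, x7=P, x8=R, x9=R. No two adjacent vertices share a color.

5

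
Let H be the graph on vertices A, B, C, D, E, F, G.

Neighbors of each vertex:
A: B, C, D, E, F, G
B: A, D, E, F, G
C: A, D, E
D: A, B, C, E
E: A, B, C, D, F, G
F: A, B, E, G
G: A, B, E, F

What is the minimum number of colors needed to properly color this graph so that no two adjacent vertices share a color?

A, B, E, F, G form a clique, so at least 5 colors are needed.
5 colors suffice: A=1, B=3, C=3, D=4, E=2, F=4, G=5. No two adjacent vertices share a color.

5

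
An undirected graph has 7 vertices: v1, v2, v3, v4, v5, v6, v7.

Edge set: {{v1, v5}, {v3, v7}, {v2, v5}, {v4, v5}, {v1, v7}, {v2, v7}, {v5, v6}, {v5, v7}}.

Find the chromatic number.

3

v1, v5, v7 are mutually adjacent, so at least 3 colors are needed.
A valid assignment using 3 colors: v1=green, v2=green, v3=red, v4=blue, v5=red, v6=blue, v7=blue. No two adjacent vertices share a color.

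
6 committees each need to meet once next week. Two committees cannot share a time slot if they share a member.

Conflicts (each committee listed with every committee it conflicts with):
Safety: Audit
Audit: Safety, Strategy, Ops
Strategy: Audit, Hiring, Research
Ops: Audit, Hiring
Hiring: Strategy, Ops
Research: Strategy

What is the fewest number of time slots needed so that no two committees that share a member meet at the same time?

Audit and Ops conflict, so at least 2 time slots are needed.
2 time slots suffice: time slot 1 → {Safety, Strategy, Ops}; time slot 2 → {Audit, Hiring, Research}. No two conflicting committees share a time slot.

2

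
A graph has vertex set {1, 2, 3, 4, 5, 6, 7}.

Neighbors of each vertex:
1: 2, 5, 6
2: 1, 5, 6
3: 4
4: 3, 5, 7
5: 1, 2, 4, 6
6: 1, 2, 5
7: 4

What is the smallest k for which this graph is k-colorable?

4

1, 2, 5, 6 are mutually adjacent (a clique of size 4), so at least 4 colors are needed.
4 colors suffice: 1=c, 2=d, 3=a, 4=b, 5=a, 6=b, 7=a. Each edge has distinct colors on its endpoints.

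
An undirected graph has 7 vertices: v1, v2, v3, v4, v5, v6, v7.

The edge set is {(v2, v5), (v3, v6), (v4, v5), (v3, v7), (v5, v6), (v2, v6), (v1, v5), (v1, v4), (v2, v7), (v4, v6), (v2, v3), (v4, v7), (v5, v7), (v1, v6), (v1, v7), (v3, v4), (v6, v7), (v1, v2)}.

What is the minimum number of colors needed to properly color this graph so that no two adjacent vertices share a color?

5

v1, v2, v5, v6, v7 are pairwise adjacent (a clique of size 5), so at least 5 colors are needed.
5 colors suffice: color 1 → {v6}; color 2 → {v7}; color 3 → {v2, v4}; color 4 → {v3, v5}; color 5 → {v1}. Every edge joins two different colors.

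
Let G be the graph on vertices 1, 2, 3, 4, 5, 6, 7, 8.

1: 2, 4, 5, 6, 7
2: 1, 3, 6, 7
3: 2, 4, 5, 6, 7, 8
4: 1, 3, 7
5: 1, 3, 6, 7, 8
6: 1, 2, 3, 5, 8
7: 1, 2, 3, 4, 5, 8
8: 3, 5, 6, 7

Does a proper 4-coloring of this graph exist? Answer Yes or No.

The chromatic number is 4. 3, 5, 7, 8 are pairwise adjacent (a clique of size 4), so at least 4 colors are needed.
4 colors suffice: 1=red, 2=green, 3=red, 4=green, 5=green, 6=blue, 7=blue, 8=yellow.
That is already a proper 4-coloring.

Yes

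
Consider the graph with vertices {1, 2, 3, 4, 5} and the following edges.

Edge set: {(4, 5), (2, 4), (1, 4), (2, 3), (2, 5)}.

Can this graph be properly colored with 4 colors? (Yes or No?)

Yes

The chromatic number is 3. 2, 4, 5 are pairwise adjacent, so at least 3 colors are needed.
3 colors suffice: color red → {1, 2}; color blue → {3, 4}; color green → {5}.
Since 4 ≥ 3, a proper 4-coloring certainly exists.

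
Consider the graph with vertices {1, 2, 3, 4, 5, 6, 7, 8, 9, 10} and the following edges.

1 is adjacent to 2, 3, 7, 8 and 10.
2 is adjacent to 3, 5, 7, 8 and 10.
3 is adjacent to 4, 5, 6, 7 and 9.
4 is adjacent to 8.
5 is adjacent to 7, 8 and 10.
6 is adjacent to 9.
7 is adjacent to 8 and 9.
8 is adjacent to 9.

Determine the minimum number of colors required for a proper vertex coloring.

4

1, 2, 3, 7 are pairwise adjacent (a clique of size 4), so at least 4 colors are needed.
4 colors suffice: color red → {3, 8, 10}; color blue → {2, 4, 9}; color green → {6, 7}; color yellow → {1, 5}. Each edge has distinct colors on its endpoints.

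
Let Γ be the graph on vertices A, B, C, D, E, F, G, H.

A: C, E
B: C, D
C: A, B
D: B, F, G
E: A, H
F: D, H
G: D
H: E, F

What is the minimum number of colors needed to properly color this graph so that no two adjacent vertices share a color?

3

The cycle E-A-C-B-D-F-H-E has odd length 7, so it cannot be 2-colored; at least 3 colors are needed.
One proper 3-coloring: A=2, B=2, C=1, D=1, E=1, F=2, G=2, H=3. Every edge joins two different colors.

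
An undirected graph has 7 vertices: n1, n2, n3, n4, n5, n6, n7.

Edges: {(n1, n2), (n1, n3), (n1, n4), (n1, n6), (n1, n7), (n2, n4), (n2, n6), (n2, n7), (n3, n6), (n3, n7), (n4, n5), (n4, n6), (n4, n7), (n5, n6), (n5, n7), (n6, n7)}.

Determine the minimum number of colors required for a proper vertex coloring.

n1, n2, n4, n6, n7 form a clique, so at least 5 colors are needed.
A valid assignment using 5 colors: n1=3, n2=5, n3=4, n4=4, n5=3, n6=2, n7=1. No two adjacent vertices share a color.

5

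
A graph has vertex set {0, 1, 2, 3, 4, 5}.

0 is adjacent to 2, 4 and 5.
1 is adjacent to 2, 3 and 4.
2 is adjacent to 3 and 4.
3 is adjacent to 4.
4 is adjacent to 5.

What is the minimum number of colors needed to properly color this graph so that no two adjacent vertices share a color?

4

1, 2, 3, 4 are mutually adjacent (a clique of size 4), so at least 4 colors are needed.
4 colors suffice: 0=green, 1=green, 2=blue, 3=yellow, 4=red, 5=blue. Every edge joins two different colors.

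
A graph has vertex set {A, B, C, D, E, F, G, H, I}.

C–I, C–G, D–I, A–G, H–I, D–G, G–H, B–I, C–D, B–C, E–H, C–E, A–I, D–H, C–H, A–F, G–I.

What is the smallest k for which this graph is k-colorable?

5

C, D, G, H, I are pairwise adjacent (a clique of size 5), so at least 5 colors are needed.
A valid assignment using 5 colors: A=2, B=3, C=2, D=5, E=1, F=1, G=4, H=3, I=1. Every edge joins two different colors.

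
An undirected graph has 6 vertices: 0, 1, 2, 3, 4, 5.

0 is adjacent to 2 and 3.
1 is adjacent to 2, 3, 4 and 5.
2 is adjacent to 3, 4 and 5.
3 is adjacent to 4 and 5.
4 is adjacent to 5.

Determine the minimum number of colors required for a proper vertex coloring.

5

1, 2, 3, 4, 5 are mutually adjacent (a clique of size 5), so at least 5 colors are needed.
5 colors suffice: 0=green, 1=yellow, 2=red, 3=blue, 4=purple, 5=green. Each edge has distinct colors on its endpoints.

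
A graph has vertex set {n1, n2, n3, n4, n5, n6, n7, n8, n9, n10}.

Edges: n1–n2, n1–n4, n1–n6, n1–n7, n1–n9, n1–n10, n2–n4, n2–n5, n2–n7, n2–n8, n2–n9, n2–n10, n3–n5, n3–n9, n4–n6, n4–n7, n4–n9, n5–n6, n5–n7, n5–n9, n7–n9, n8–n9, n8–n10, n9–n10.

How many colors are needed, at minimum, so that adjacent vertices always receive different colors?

5

n1, n2, n4, n7, n9 form a clique, so at least 5 colors are needed.
One proper 5-coloring: n1=3, n2=2, n3=2, n4=5, n5=3, n6=1, n7=4, n8=3, n9=1, n10=4. Every edge joins two different colors.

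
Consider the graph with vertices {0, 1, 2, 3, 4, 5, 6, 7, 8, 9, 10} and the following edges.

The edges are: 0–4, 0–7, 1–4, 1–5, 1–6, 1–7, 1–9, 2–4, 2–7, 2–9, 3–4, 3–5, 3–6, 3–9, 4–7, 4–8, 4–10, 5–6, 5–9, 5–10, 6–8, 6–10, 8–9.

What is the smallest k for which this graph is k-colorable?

3

3, 5, 6 are mutually adjacent, so at least 3 colors are needed.
A valid assignment using 3 colors: 0=b, 1=b, 2=b, 3=b, 4=a, 5=a, 6=c, 7=c, 8=b, 9=c, 10=b. Each edge has distinct colors on its endpoints.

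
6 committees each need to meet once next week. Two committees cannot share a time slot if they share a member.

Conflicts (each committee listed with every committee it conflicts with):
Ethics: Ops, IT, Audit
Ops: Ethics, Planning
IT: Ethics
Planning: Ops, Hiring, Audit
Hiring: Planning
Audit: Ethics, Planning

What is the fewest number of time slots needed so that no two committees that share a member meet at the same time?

2

Planning and Hiring conflict, so at least 2 time slots are needed.
A valid assignment using 2 time slots: Ethics=1, Ops=2, IT=2, Planning=1, Hiring=2, Audit=2. Every pair that conflicts lands in different time slots.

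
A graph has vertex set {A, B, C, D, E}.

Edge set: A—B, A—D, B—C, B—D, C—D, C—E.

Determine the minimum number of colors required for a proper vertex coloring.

3

A, B, D are pairwise adjacent, so at least 3 colors are needed.
3 colors suffice: A=3, B=1, C=3, D=2, E=1. No two adjacent vertices share a color.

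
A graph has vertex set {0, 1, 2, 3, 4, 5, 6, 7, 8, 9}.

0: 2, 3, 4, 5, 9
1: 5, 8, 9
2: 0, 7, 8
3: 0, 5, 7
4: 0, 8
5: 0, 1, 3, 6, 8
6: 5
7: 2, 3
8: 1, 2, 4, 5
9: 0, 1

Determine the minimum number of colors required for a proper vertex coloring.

3

1, 5, 8 are mutually adjacent, so at least 3 colors are needed.
3 colors suffice: color red → {2, 4, 5, 9}; color blue → {0, 6, 7, 8}; color green → {1, 3}. Each edge has distinct colors on its endpoints.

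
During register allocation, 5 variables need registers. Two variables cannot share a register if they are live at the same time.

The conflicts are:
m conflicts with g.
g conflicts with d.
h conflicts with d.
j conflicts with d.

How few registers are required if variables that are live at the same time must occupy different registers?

g and d conflict, so at least 2 registers are needed.
Using 2 registers: m=1, g=2, h=2, j=2, d=1. Each listed conflict is separated.

2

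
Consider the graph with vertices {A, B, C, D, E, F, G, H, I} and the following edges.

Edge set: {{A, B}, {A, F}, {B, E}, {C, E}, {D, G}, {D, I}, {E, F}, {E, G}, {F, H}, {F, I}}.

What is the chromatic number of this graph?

3

The cycle G-D-I-F-E-G has odd length 5, so it cannot be 2-colored; at least 3 colors are needed.
One proper 3-coloring: A=1, B=2, C=2, D=3, E=1, F=2, G=2, H=1, I=1. No two adjacent vertices share a color.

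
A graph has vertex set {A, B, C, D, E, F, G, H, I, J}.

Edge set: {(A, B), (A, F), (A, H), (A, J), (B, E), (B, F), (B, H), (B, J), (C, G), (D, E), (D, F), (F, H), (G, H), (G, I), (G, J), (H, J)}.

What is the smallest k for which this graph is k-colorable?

A, B, F, H are pairwise adjacent (a clique of size 4), so at least 4 colors are needed.
4 colors suffice: color 1 → {B, D, G}; color 2 → {C, E, H, I}; color 3 → {F, J}; color 4 → {A}. Every edge joins two different colors.

4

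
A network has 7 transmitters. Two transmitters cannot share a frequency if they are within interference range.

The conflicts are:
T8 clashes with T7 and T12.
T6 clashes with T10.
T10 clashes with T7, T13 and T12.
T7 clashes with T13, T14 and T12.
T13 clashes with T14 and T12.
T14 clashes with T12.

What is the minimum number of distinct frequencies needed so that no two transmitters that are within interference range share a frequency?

T7, T13, T14, T12 are mutually in conflict, so at least 4 frequencies are needed.
Using 4 frequencies: T8=3, T6=1, T10=4, T7=1, T13=3, T14=4, T12=2. No two conflicting transmitters share a frequency.

4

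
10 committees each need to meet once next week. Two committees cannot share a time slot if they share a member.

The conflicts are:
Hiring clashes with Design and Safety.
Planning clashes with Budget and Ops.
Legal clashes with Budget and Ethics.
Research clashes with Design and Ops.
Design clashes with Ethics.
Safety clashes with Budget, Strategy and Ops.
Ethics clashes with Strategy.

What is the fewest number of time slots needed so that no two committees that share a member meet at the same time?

3

The cycle Safety-Budget-Legal-Ethics-Strategy-Safety has odd length 5, so it cannot be 2-colored; at least 3 time slots are needed.
3 time slots suffice: Hiring=3, Planning=1, Legal=3, Research=1, Design=2, Safety=1, Budget=2, Ethics=1, Strategy=2, Ops=2. No two conflicting committees share a time slot.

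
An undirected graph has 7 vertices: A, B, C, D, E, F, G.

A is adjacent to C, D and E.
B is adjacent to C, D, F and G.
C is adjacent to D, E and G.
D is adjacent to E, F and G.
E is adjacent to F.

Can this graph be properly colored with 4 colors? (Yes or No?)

Yes

The chromatic number is 4. A, C, D, E are pairwise adjacent (a clique of size 4), so at least 4 colors are needed.
4 colors suffice: A=4, B=3, C=2, D=1, E=3, F=2, G=4.
That is already a proper 4-coloring.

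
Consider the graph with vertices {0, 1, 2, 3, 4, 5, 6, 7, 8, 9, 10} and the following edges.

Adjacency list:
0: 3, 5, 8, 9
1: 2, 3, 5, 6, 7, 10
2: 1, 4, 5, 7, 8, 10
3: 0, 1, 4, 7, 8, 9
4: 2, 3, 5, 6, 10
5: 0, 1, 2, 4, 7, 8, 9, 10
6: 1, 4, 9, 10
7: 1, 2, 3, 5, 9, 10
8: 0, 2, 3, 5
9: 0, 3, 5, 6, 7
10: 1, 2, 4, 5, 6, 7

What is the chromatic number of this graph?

5

1, 2, 5, 7, 10 form a clique, so at least 5 colors are needed.
5 colors suffice: 0=green, 1=purple, 2=yellow, 3=red, 4=green, 5=red, 6=red, 7=green, 8=blue, 9=blue, 10=blue. Every edge joins two different colors.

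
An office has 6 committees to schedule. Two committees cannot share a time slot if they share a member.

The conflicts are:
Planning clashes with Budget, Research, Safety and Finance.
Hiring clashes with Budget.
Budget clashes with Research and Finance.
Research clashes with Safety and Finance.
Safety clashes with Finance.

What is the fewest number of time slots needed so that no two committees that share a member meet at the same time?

4

Planning, Budget, Research, Finance all conflict with each other, so at least 4 time slots are needed.
4 time slots suffice: time slot 1 → {Planning, Hiring}; time slot 2 → {Budget, Safety}; time slot 3 → {Finance}; time slot 4 → {Research}. Every pair that conflicts lands in different time slots.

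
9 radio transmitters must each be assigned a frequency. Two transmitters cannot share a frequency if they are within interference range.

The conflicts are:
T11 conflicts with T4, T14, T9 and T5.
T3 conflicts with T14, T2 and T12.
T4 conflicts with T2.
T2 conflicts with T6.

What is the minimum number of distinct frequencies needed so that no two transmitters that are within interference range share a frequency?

3

The cycle T4-T2-T3-T14-T11-T4 has odd length 5, so it cannot be 2-colored; at least 3 frequencies are needed.
3 frequencies suffice: frequency 1 → {T11, T3, T6}; frequency 2 → {T14, T2, T9, T12, T5}; frequency 3 → {T4}. Every pair that conflicts lands in different frequencies.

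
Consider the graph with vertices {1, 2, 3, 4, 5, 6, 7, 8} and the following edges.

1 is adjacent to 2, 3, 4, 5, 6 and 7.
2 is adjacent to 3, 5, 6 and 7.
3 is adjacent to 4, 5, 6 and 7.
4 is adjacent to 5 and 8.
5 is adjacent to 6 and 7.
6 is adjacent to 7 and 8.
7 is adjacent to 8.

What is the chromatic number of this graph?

1, 2, 3, 5, 6, 7 are pairwise adjacent (a clique of size 6), so at least 6 colors are needed.
One proper 6-coloring: 1=blue, 2=orange, 3=red, 4=green, 5=purple, 6=green, 7=yellow, 8=red. Each edge has distinct colors on its endpoints.

6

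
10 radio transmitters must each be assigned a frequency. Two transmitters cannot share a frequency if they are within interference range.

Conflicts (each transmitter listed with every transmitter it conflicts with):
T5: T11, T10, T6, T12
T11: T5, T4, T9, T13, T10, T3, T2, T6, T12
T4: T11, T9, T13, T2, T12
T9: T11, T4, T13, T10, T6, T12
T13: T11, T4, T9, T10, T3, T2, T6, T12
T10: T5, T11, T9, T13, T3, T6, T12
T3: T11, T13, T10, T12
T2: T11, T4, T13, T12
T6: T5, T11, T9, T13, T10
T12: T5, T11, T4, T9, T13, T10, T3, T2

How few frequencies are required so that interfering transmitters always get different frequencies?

5

T11, T9, T13, T10, T6 are mutually in conflict, so at least 5 frequencies are needed.
5 frequencies suffice: T5=2, T11=1, T4=4, T9=5, T13=2, T10=4, T3=5, T2=5, T6=3, T12=3. Each listed conflict is separated.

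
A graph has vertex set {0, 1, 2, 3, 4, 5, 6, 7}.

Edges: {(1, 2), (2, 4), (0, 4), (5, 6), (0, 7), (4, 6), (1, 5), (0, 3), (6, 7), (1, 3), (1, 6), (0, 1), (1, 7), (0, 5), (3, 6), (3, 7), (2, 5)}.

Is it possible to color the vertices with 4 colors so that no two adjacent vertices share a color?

The chromatic number is 4. 0, 1, 3, 7 are pairwise adjacent (a clique of size 4), so at least 4 colors are needed.
4 colors suffice: 0=b, 1=a, 2=b, 3=d, 4=a, 5=c, 6=b, 7=c.
That is already a proper 4-coloring.

Yes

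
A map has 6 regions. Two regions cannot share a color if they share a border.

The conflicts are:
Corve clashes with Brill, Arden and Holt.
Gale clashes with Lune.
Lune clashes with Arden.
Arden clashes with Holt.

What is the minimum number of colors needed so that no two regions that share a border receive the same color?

Corve, Arden, Holt all conflict with each other, so at least 3 colors are needed.
3 colors suffice: color 1 → {Brill, Gale, Arden}; color 2 → {Corve, Lune}; color 3 → {Holt}. Each listed conflict is separated.

3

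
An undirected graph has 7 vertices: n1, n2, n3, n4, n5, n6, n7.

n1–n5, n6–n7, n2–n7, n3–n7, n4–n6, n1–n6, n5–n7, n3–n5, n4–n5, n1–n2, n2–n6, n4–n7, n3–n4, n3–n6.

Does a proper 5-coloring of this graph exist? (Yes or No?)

The chromatic number is 4. n3, n4, n6, n7 are pairwise adjacent (a clique of size 4), so at least 4 colors are needed.
4 colors suffice: color 1 → {n5, n6}; color 2 → {n1, n7}; color 3 → {n2, n3}; color 4 → {n4}.
Since 5 ≥ 4, a proper 5-coloring certainly exists.

Yes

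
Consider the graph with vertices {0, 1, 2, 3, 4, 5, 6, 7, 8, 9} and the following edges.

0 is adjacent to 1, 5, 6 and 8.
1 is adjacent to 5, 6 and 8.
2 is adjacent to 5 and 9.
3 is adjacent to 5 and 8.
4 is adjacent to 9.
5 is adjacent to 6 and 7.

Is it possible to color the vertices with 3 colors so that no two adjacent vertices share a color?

No

0, 1, 5, 6 are pairwise adjacent (a clique of size 4), so at least 4 colors are needed.
So 3 colors are not enough.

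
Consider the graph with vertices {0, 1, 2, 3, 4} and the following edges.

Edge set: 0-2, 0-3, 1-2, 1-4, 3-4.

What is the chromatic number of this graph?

3

The cycle 3-0-2-1-4-3 has odd length 5, so it cannot be 2-colored; at least 3 colors are needed.
A valid assignment using 3 colors: 0=b, 1=c, 2=a, 3=a, 4=b. Every edge joins two different colors.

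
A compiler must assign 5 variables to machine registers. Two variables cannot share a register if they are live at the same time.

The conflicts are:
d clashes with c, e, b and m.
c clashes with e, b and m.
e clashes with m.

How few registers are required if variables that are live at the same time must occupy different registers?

4

d, c, e, m all conflict with each other, so at least 4 registers are needed.
4 registers suffice: register 1 → {d}; register 2 → {c}; register 3 → {e, b}; register 4 → {m}. No two conflicting variables share a register.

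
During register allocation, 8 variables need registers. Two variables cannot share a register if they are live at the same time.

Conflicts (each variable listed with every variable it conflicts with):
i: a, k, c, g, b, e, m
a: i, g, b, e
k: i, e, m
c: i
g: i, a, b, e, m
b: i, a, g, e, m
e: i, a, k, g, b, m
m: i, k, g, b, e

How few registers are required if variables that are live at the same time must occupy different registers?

i, g, b, e, m all conflict with each other, so at least 5 registers are needed.
A valid assignment using 5 registers: i=1, a=3, k=4, c=2, g=4, b=5, e=2, m=3. No two conflicting variables share a register.

5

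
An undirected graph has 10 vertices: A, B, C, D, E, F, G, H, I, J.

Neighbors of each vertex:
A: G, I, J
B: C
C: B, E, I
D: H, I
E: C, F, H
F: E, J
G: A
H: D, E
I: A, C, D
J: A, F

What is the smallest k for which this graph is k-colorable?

The cycle H-D-I-C-E-H has odd length 5, so it cannot be 2-colored; at least 3 colors are needed.
3 colors suffice: color red → {A, C, F, H}; color blue → {B, E, G, I, J}; color green → {D}. No two adjacent vertices share a color.

3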